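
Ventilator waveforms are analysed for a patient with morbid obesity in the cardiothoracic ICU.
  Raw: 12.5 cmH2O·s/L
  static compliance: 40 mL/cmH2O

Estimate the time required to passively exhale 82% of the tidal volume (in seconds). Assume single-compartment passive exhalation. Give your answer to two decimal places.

τ = R × C = 12.5 × 40 mL/cmH2O = 12.5 × 0.040 L/cmH2O = 0.5 s.
Exhaled fraction f = 1 − e^(−t/τ) → t = −τ·ln(1 − f) = −0.5·ln(0.18) = 0.8574 s.

0.86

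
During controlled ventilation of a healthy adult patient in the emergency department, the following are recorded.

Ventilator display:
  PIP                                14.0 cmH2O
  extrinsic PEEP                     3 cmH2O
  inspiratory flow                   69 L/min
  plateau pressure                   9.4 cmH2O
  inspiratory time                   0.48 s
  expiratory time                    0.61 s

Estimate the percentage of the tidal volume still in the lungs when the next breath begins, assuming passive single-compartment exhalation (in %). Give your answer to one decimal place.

17.1

Flow: 69 L/min ÷ 60 = 1.15 L/s.
Vt = flow × Ti = 1.15 L/s × 0.48 s × 1000 mL/L = 552.0 mL.
R = (PIP − Pplat)/V̇ = (14.0 − 9.4) / 1.15 = 4.6/1.15 = 4.0 cmH2O·s/L.
C = Vt/(Pplat − PEEP) = 552.0 / (9.4 − 3) = 552.0/6.4 = 86.25 mL/cmH2O.
τ = R × C = 4.0 × 0.08625 L/cmH2O = 0.345 s.
Fraction remaining at end-expiration = e^(−Te/τ) = e^(−0.61/0.345) = 0.1707 → 17.07%.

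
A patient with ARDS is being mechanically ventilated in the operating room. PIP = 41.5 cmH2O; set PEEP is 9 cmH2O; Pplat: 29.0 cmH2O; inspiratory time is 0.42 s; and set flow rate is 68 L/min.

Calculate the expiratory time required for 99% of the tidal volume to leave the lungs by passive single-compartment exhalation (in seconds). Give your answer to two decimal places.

Flow: 68 L/min ÷ 60 = 1.1333 L/s.
Vt = flow × Ti = 1.1333 L/s × 0.42 s × 1000 mL/L = 475.99 mL.
R = (PIP − Pplat)/V̇ = (41.5 − 29.0) / 1.1333 = 12.5/1.1333 = 11.03 cmH2O·s/L.
C = Vt/(Pplat − PEEP) = 475.99 / (29.0 − 9) = 475.99/20.0 = 23.8 mL/cmH2O.
τ = R × C = 11.03 × 0.0238 L/cmH2O = 0.2625 s.
t = −τ·ln(1 − 0.99) = −0.2625·ln(0.01) = 1.209 s.

1.21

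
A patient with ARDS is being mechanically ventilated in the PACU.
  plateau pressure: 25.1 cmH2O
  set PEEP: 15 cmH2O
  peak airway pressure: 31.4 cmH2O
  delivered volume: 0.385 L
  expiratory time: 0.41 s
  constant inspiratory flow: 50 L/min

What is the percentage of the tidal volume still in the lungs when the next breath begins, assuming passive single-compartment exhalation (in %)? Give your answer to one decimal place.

Flow: 50 L/min ÷ 60 = 0.8333 L/s.
R = (PIP − Pplat)/V̇ = (31.4 − 25.1) / 0.8333 = 6.3/0.8333 = 7.56 cmH2O·s/L.
C = Vt/(Pplat − PEEP) = 385.0 / (25.1 − 15) = 385.0/10.1 = 38.119 mL/cmH2O.
τ = R × C = 7.56 × 0.03812 L/cmH2O = 0.2882 s.
Fraction remaining at end-expiration = e^(−Te/τ) = e^(−0.41/0.2882) = 0.2411 → 24.11%.

24.1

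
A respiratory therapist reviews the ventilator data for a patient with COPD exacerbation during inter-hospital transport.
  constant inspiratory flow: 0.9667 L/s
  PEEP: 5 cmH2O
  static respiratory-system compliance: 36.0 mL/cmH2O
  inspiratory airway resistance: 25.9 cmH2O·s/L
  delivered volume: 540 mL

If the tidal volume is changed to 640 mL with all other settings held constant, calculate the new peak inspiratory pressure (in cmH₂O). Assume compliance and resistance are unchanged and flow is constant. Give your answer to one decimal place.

47.8

PIP = Vt/C + R·V̇ + PEEP (constant-flow equation of motion).
Only the elastic term changes: ΔPIP = ΔVt / C = (640 − 540) / 36.0 = 2.778 cmH2O.
Original PIP = 540/36.0 + 25.9×0.9667 + 5 = 45.038 cmH2O; new PIP = 45.038 + (2.778) = 47.816 cmH2O.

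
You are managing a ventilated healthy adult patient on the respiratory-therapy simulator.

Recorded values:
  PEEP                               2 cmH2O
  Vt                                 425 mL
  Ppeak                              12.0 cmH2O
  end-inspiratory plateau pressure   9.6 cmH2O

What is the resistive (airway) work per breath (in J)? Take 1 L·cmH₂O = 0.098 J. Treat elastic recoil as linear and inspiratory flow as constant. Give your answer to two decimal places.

With constant inspiratory flow the resistive pressure is constant at PIP − Pplat = 12.0 − 9.6 = 2.4 cmH2O, so resistive work = 2.4 × 0.425 = 1.02 L·cmH2O.
× 0.098 J/(L·cmH2O) → 0.09996 J.

0.10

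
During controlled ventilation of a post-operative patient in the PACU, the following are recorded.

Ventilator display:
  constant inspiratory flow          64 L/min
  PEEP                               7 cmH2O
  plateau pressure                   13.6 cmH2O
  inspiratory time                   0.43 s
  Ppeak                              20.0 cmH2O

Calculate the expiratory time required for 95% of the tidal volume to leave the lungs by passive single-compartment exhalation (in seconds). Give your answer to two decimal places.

1.25

Flow: 64 L/min ÷ 60 = 1.0667 L/s.
Vt = flow × Ti = 1.0667 L/s × 0.43 s × 1000 mL/L = 458.68 mL.
R = (PIP − Pplat)/V̇ = (20.0 − 13.6) / 1.0667 = 6.4/1.0667 = 6.0 cmH2O·s/L.
C = Vt/(Pplat − PEEP) = 458.68 / (13.6 − 7) = 458.68/6.6 = 69.497 mL/cmH2O.
τ = R × C = 6.0 × 0.0695 L/cmH2O = 0.417 s.
t = −τ·ln(1 − 0.95) = −0.417·ln(0.05) = 1.249 s.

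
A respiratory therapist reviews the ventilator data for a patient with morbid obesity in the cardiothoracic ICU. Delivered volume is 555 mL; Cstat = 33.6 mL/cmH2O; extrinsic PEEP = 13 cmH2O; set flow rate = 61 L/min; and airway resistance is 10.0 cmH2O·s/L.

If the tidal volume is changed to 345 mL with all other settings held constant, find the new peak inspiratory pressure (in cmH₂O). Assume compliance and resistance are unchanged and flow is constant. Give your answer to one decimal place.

33.4

Flow: 61 L/min ÷ 60 = 1.0167 L/s.
PIP = Vt/C + R·V̇ + PEEP (constant-flow equation of motion).
Only the elastic term changes: ΔPIP = ΔVt / C = (345 − 555) / 33.6 = -6.25 cmH2O.
Original PIP = 555/33.6 + 10.0×1.0167 + 13 = 39.685 cmH2O; new PIP = 39.685 + (-6.25) = 33.435 cmH2O.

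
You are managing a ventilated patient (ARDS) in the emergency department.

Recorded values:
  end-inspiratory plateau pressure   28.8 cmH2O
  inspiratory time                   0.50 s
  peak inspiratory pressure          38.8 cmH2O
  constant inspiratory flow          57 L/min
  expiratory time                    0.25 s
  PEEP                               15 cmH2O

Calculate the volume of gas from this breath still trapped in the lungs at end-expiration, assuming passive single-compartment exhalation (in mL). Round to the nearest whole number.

238

Flow: 57 L/min ÷ 60 = 0.95 L/s.
Vt = flow × Ti = 0.95 L/s × 0.50 s × 1000 mL/L = 475.0 mL.
R = (PIP − Pplat)/V̇ = (38.8 − 28.8) / 0.95 = 10.0/0.95 = 10.526 cmH2O·s/L.
C = Vt/(Pplat − PEEP) = 475.0 / (28.8 − 15) = 475.0/13.8 = 34.42 mL/cmH2O.
τ = R × C = 10.526 × 0.03442 L/cmH2O = 0.3623 s.
Fraction remaining = e^(−Te/τ) = e^(−0.25/0.3623) = 0.5016.
Trapped volume = 475.0 × 0.5016 = 238.26 mL.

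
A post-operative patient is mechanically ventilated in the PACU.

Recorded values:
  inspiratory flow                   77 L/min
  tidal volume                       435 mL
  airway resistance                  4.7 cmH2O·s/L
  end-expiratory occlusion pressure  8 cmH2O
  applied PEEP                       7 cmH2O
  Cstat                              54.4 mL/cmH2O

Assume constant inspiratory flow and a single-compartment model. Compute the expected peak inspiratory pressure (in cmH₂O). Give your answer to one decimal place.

22.0

Flow: 77 L/min ÷ 60 = 1.2833 L/s.
Total PEEP = 8 cmH2O (set 7 + intrinsic 1); this is the baseline alveolar pressure.
Equation of motion (constant flow): PIP = Vt/C + R·V̇ + PEEP.
PIP = 435/54.4 + 4.7×1.2833 + 8 = 7.996 + 6.032 + 8 = 22.028 cmH2O.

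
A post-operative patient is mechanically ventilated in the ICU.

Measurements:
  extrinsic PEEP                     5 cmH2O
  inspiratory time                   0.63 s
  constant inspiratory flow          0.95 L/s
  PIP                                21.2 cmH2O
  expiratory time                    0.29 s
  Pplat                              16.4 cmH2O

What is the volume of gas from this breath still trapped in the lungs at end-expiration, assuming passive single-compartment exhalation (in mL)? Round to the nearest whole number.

Vt = flow × Ti = 0.95 L/s × 0.63 s × 1000 mL/L = 598.5 mL.
R = (PIP − Pplat)/V̇ = (21.2 − 16.4) / 0.95 = 4.8/0.95 = 5.053 cmH2O·s/L.
C = Vt/(Pplat − PEEP) = 598.5 / (16.4 − 5) = 598.5/11.4 = 52.5 mL/cmH2O.
τ = R × C = 5.053 × 0.0525 L/cmH2O = 0.2653 s.
Fraction remaining = e^(−Te/τ) = e^(−0.29/0.2653) = 0.3352.
Trapped volume = 598.5 × 0.3352 = 200.62 mL.

201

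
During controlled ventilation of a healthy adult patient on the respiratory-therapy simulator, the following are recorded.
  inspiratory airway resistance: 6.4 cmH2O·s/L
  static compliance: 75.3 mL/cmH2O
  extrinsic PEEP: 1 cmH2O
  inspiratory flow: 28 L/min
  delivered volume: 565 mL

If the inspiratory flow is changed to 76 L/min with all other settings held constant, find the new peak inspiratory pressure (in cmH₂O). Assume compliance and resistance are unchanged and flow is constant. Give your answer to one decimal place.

Flow: 28 L/min ÷ 60 = 0.4667 L/s.
New flow: 76 L/min ÷ 60 = 1.2667 L/s.
PIP = Vt/C + R·V̇ + PEEP (constant-flow equation of motion).
Only the resistive term changes: ΔPIP = R × ΔV̇ = 6.4 × (1.2667 − 0.4667) = 6.4 × 0.8 = 5.12 cmH2O.
Original PIP = 565/75.3 + 6.4×0.4667 + 1 = 11.49 cmH2O; new PIP = 11.49 + (5.12) = 16.61 cmH2O.

16.6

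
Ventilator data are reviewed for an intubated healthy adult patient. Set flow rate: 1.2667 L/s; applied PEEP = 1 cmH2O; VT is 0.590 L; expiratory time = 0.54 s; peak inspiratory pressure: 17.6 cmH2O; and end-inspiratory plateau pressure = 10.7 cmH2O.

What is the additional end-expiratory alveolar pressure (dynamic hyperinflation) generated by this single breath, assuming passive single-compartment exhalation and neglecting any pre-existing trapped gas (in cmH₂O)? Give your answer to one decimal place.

R = (PIP − Pplat)/V̇ = (17.6 − 10.7) / 1.2667 = 6.9/1.2667 = 5.447 cmH2O·s/L.
C = Vt/(Pplat − PEEP) = 590.0 / (10.7 − 1) = 590.0/9.7 = 60.825 mL/cmH2O.
τ = R × C = 5.447 × 0.06083 L/cmH2O = 0.3313 s.
Fraction remaining = e^(−Te/τ) = e^(−0.54/0.3313) = 0.1959; trapped volume = 590.0 × 0.1959 = 115.58 mL.
Additional alveolar pressure from trapping ≈ V_trapped / C = 115.58 / 60.825 = 1.9 cmH2O.

1.9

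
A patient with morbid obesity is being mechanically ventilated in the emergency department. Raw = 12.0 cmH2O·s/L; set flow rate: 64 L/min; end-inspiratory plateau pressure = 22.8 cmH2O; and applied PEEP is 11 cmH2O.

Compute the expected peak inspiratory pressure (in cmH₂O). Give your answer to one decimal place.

35.6

Flow: 64 L/min ÷ 60 = 1.0667 L/s.
PIP = Pplat + Raw × flow = 22.8 + 12.0 × 1.0667 = 22.8 + 12.8 = 35.6 cmH2O.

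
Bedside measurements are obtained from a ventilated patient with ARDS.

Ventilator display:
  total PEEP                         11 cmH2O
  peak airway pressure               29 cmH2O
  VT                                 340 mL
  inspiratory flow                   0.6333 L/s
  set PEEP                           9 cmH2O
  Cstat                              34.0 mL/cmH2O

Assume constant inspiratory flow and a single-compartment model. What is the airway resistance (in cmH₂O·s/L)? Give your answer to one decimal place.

Total PEEP = 11 cmH2O (set 9 + intrinsic 2); this is the baseline alveolar pressure.
Equation of motion (constant flow): PIP = Vt/C + R·V̇ + PEEP.
R·V̇ = PIP − Vt/C − PEEP = 29 − 340/34.0 − 11 = 29 − 10.0 − 11 = 8.0 cmH2O.
R = 8.0 / 0.6333 = 12.632 cmH2O·s/L.

12.6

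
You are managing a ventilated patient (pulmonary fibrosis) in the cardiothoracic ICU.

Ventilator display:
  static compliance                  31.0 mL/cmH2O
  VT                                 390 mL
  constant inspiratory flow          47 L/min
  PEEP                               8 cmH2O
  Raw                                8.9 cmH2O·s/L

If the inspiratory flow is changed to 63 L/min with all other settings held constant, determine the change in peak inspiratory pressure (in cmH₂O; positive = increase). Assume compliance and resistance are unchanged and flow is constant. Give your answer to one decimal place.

Flow: 47 L/min ÷ 60 = 0.7833 L/s.
New flow: 63 L/min ÷ 60 = 1.05 L/s.
PIP = Vt/C + R·V̇ + PEEP (constant-flow equation of motion).
Only the resistive term changes: ΔPIP = R × ΔV̇ = 8.9 × (1.05 − 0.7833) = 8.9 × 0.2667 = 2.374 cmH2O.

2.4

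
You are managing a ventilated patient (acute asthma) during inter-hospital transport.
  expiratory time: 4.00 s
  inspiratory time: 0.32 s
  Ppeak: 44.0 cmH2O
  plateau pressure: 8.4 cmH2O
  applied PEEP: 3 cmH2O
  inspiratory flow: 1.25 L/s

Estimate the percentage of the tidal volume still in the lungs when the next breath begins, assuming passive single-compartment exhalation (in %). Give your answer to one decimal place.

15.0

Vt = flow × Ti = 1.25 L/s × 0.32 s × 1000 mL/L = 400.0 mL.
R = (PIP − Pplat)/V̇ = (44.0 − 8.4) / 1.25 = 35.6/1.25 = 28.48 cmH2O·s/L.
C = Vt/(Pplat − PEEP) = 400.0 / (8.4 − 3) = 400.0/5.4 = 74.074 mL/cmH2O.
τ = R × C = 28.48 × 0.07407 L/cmH2O = 2.11 s.
Fraction remaining at end-expiration = e^(−Te/τ) = e^(−4.00/2.11) = 0.1502 → 15.02%.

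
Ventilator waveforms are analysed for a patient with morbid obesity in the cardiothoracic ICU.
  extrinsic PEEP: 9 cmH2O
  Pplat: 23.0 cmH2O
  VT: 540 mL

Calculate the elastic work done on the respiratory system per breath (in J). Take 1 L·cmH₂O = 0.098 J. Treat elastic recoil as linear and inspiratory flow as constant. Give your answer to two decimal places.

0.37

Elastic work ≈ ½ × (Pplat − PEEP) × Vt = 0.5 × (23.0 − 9) × 0.540 L = 0.5 × 14.0 × 0.540 = 3.78 L·cmH2O.
× 0.098 J/(L·cmH2O) → 0.3704 J.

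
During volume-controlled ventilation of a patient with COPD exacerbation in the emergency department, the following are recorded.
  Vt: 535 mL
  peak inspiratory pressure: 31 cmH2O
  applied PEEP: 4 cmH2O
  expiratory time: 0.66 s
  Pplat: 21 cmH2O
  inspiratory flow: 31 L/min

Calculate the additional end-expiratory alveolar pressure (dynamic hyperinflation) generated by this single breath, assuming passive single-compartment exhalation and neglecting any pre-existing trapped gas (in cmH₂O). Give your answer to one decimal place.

Flow: 31 L/min ÷ 60 = 0.5167 L/s.
R = (PIP − Pplat)/V̇ = (31 − 21) / 0.5167 = 10.0/0.5167 = 19.354 cmH2O·s/L.
C = Vt/(Pplat − PEEP) = 535.0 / (21 − 4) = 535.0/17.0 = 31.471 mL/cmH2O.
τ = R × C = 19.354 × 0.03147 L/cmH2O = 0.6091 s.
Fraction remaining = e^(−Te/τ) = e^(−0.66/0.6091) = 0.3384; trapped volume = 535.0 × 0.3384 = 181.04 mL.
Additional alveolar pressure from trapping ≈ V_trapped / C = 181.04 / 31.471 = 5.753 cmH2O.

5.8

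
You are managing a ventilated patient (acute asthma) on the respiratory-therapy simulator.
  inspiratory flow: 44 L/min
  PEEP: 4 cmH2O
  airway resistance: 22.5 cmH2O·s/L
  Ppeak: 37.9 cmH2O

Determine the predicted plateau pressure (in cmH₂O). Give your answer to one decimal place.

21.4

Flow: 44 L/min ÷ 60 = 0.7333 L/s.
Pplat = PIP − Raw × flow = 37.9 − 22.5 × 0.7333 = 37.9 − 16.499 = 21.401 cmH2O.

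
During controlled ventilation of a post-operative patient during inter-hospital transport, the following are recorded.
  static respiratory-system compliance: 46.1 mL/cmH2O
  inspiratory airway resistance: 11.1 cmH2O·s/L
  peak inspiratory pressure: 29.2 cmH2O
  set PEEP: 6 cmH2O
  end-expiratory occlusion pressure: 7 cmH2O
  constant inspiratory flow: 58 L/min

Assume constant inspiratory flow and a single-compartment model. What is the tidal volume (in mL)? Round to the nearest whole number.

Flow: 58 L/min ÷ 60 = 0.9667 L/s.
Total PEEP = 7 cmH2O (set 6 + intrinsic 1); this is the baseline alveolar pressure.
Equation of motion (constant flow): PIP = Vt/C + R·V̇ + PEEP.
Vt/C = PIP − R·V̇ − PEEP = 29.2 − 10.73 − 7 = 11.47 cmH2O.
Vt = C × 11.47 = 46.1 × 11.47 = 528.77 mL.

529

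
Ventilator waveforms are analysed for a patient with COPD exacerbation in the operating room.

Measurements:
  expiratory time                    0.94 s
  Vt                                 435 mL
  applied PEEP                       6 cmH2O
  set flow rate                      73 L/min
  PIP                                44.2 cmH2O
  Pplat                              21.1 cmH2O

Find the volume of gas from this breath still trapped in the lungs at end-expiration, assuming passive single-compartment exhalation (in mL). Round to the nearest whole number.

Flow: 73 L/min ÷ 60 = 1.2167 L/s.
R = (PIP − Pplat)/V̇ = (44.2 − 21.1) / 1.2167 = 23.1/1.2167 = 18.986 cmH2O·s/L.
C = Vt/(Pplat − PEEP) = 435.0 / (21.1 − 6) = 435.0/15.1 = 28.808 mL/cmH2O.
τ = R × C = 18.986 × 0.02881 L/cmH2O = 0.547 s.
Fraction remaining = e^(−Te/τ) = e^(−0.94/0.547) = 0.1793.
Trapped volume = 435.0 × 0.1793 = 77.996 mL.

78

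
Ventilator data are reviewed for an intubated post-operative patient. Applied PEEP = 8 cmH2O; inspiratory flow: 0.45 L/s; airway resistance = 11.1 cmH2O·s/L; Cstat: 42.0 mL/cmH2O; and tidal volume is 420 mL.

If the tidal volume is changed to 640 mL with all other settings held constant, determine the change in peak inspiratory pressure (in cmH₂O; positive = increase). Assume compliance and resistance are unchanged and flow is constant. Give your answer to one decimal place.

PIP = Vt/C + R·V̇ + PEEP (constant-flow equation of motion).
Only the elastic term changes: ΔPIP = ΔVt / C = (640 − 420) / 42.0 = 5.238 cmH2O.

5.2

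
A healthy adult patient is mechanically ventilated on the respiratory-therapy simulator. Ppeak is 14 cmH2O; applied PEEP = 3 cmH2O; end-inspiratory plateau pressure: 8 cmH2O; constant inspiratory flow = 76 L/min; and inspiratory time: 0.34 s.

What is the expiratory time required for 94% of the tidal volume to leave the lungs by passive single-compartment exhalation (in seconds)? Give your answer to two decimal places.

1.15

Flow: 76 L/min ÷ 60 = 1.2667 L/s.
Vt = flow × Ti = 1.2667 L/s × 0.34 s × 1000 mL/L = 430.68 mL.
R = (PIP − Pplat)/V̇ = (14 − 8) / 1.2667 = 6.0/1.2667 = 4.737 cmH2O·s/L.
C = Vt/(Pplat − PEEP) = 430.68 / (8 − 3) = 430.68/5.0 = 86.136 mL/cmH2O.
τ = R × C = 4.737 × 0.08614 L/cmH2O = 0.408 s.
t = −τ·ln(1 − 0.94) = −0.408·ln(0.06) = 1.148 s.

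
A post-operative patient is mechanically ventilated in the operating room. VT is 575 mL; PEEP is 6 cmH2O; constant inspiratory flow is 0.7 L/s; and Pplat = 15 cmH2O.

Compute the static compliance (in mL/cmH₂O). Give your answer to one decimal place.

Cstat = Vt / (Pplat − PEEP) = 575 / (15 − 6) = 575 / 9.0 = 63.889 mL/cmH2O.

63.9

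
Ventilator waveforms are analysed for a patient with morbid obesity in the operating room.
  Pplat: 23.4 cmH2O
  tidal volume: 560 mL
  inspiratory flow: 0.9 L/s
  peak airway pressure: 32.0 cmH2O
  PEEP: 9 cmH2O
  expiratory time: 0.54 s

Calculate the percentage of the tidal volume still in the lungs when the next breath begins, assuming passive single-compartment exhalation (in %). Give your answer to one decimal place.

23.4

R = (PIP − Pplat)/V̇ = (32.0 − 23.4) / 0.9 = 8.6/0.9 = 9.556 cmH2O·s/L.
C = Vt/(Pplat − PEEP) = 560.0 / (23.4 − 9) = 560.0/14.4 = 38.889 mL/cmH2O.
τ = R × C = 9.556 × 0.03889 L/cmH2O = 0.3716 s.
Fraction remaining at end-expiration = e^(−Te/τ) = e^(−0.54/0.3716) = 0.2338 → 23.38%.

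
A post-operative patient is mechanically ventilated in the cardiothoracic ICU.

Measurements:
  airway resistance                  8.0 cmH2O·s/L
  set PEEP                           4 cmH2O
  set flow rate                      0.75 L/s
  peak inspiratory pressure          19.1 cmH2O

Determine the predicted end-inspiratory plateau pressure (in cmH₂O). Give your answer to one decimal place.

Pplat = PIP − Raw × flow = 19.1 − 8.0 × 0.75 = 19.1 − 6.0 = 13.1 cmH2O.

13.1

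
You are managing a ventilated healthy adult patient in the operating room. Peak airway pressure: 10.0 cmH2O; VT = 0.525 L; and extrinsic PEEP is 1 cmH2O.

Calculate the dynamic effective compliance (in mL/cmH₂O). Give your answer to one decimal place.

58.3

Dynamic compliance = Vt / (PIP − PEEP) = 525 / (10.0 − 1) = 525 / 9.0 = 58.333 mL/cmH2O.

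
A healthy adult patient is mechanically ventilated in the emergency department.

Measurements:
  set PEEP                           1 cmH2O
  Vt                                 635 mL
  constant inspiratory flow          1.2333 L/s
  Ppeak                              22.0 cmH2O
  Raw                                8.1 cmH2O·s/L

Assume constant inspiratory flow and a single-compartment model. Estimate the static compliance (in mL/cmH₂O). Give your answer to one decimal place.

57.7

Equation of motion (constant flow): PIP = Vt/C + R·V̇ + PEEP.
Vt/C = PIP − R·V̇ − PEEP = 22.0 − 8.1×1.2333 − 1 = 22.0 − 9.99 − 1 = 11.01 cmH2O.
C = Vt / 11.01 = 635 / 11.01 = 57.675 mL/cmH2O.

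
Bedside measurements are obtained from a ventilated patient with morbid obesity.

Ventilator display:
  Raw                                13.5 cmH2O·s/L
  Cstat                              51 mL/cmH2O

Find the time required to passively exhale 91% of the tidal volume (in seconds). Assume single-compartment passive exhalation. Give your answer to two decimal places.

1.66

τ = R × C = 13.5 × 51 mL/cmH2O = 13.5 × 0.051 L/cmH2O = 0.6885 s.
Exhaled fraction f = 1 − e^(−t/τ) → t = −τ·ln(1 − f) = −0.6885·ln(0.09) = 1.658 s.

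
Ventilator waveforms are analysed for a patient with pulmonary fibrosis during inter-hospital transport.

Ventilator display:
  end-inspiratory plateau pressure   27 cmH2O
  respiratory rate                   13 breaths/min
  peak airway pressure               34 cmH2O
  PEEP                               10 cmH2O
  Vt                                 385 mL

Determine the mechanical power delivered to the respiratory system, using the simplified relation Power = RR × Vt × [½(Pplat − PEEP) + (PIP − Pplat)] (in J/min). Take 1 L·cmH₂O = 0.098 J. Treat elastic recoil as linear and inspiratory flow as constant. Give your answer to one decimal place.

Per-breath work = Vt × [½(Pplat−PEEP) + (PIP−Pplat)] = 0.385 × [0.5×17.0 + 7.0] = 0.385 × 15.5 = 5.968 L·cmH2O.
Power = 13 × 5.968 = 77.584 L·cmH2O/min.
× 0.098 J/(L·cmH2O) → 7.603 J/min.

7.6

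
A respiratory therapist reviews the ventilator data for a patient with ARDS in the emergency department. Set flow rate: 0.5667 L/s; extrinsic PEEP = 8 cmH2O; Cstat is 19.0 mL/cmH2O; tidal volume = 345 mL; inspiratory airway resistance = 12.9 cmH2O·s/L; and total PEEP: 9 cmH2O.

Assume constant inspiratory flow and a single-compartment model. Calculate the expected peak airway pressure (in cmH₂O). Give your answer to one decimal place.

34.5

Total PEEP = 9 cmH2O (set 8 + intrinsic 1); this is the baseline alveolar pressure.
Equation of motion (constant flow): PIP = Vt/C + R·V̇ + PEEP.
PIP = 345/19.0 + 12.9×0.5667 + 9 = 18.158 + 7.31 + 9 = 34.468 cmH2O.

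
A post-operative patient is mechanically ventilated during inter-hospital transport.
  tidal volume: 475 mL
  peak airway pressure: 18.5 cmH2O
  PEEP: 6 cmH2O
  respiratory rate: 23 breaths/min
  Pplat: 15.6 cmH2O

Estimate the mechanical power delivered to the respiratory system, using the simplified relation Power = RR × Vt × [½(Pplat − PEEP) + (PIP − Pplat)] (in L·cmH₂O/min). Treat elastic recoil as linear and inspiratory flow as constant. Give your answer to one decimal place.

Per-breath work = Vt × [½(Pplat−PEEP) + (PIP−Pplat)] = 0.475 × [0.5×9.6 + 2.9] = 0.475 × 7.7 = 3.658 L·cmH2O.
Power = 23 × 3.658 = 84.134 L·cmH2O/min.

84.1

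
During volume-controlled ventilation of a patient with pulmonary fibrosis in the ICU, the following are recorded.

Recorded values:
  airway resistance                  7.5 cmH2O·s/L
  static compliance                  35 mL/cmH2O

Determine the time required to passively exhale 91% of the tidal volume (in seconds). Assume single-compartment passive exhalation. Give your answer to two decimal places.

τ = R × C = 7.5 × 35 mL/cmH2O = 7.5 × 0.035 L/cmH2O = 0.2625 s.
Exhaled fraction f = 1 − e^(−t/τ) → t = −τ·ln(1 − f) = −0.2625·ln(0.09) = 0.6321 s.

0.63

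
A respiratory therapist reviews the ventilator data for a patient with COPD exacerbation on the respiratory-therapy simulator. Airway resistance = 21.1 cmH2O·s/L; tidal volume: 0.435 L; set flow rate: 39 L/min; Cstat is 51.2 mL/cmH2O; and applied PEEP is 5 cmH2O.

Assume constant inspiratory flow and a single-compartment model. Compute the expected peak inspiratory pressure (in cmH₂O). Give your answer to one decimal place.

Flow: 39 L/min ÷ 60 = 0.65 L/s.
Equation of motion (constant flow): PIP = Vt/C + R·V̇ + PEEP.
PIP = 435/51.2 + 21.1×0.65 + 5 = 8.496 + 13.715 + 5 = 27.211 cmH2O.

27.2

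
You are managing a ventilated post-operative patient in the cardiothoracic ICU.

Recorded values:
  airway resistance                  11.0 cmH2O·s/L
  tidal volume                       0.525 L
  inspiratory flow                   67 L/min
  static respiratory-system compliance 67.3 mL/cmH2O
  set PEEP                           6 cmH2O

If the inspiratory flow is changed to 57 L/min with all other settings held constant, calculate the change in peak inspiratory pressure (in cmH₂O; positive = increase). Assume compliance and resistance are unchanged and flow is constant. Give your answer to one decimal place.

-1.8

Flow: 67 L/min ÷ 60 = 1.1167 L/s.
New flow: 57 L/min ÷ 60 = 0.95 L/s.
PIP = Vt/C + R·V̇ + PEEP (constant-flow equation of motion).
Only the resistive term changes: ΔPIP = R × ΔV̇ = 11.0 × (0.95 − 1.1167) = 11.0 × -0.1667 = -1.834 cmH2O.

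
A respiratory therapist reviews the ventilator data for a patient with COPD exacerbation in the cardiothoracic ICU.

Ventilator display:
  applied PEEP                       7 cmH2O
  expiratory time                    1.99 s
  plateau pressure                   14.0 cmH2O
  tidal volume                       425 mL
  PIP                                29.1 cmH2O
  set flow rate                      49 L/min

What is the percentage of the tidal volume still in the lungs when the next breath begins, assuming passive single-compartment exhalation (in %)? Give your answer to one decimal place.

17.0

Flow: 49 L/min ÷ 60 = 0.8167 L/s.
R = (PIP − Pplat)/V̇ = (29.1 − 14.0) / 0.8167 = 15.1/0.8167 = 18.489 cmH2O·s/L.
C = Vt/(Pplat − PEEP) = 425.0 / (14.0 − 7) = 425.0/7.0 = 60.714 mL/cmH2O.
τ = R × C = 18.489 × 0.06071 L/cmH2O = 1.122 s.
Fraction remaining at end-expiration = e^(−Te/τ) = e^(−1.99/1.122) = 0.1697 → 16.97%.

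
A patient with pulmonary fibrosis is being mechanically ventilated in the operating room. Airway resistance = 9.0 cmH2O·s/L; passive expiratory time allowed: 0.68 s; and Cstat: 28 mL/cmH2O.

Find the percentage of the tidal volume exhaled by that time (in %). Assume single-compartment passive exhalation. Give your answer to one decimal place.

93.3

τ = R × C = 9.0 × 28 mL/cmH2O = 9.0 × 0.028 L/cmH2O = 0.252 s.
Passive exhalation: V(t)/V₀ = e^(−t/τ) = e^(−0.68/0.252) = 0.06731.
Fraction exhaled = 1 − 0.06731 = 0.9327 → 93.27%.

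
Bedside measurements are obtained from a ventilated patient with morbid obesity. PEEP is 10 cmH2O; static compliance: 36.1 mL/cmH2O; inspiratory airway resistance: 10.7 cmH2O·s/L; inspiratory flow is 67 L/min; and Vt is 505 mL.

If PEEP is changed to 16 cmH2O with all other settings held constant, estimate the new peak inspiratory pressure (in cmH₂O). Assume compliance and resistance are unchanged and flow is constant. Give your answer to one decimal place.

Flow: 67 L/min ÷ 60 = 1.1167 L/s.
PIP = Vt/C + R·V̇ + PEEP (constant-flow equation of motion).
Only the baseline term changes: ΔPIP = ΔPEEP = 16 − 10 = 6.0 cmH2O.
Original PIP = 505/36.1 + 10.7×1.1167 + 10 = 35.938 cmH2O; new PIP = 35.938 + (6.0) = 41.938 cmH2O.

41.9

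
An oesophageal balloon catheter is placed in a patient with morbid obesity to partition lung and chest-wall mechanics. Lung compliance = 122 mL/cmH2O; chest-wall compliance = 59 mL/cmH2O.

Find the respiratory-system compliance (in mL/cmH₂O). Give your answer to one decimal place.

Lung and chest wall are elastances in series: 1/Crs = 1/CL + 1/Ccw.
1/Crs = 1/122 + 1/59 = 0.02515.
Crs = 39.761 mL/cmH2O.

39.8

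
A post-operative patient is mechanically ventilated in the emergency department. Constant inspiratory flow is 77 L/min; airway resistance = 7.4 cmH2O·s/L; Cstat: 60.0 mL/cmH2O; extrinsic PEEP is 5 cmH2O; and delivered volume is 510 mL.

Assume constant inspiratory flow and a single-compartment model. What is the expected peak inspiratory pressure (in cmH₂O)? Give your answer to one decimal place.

23.0

Flow: 77 L/min ÷ 60 = 1.2833 L/s.
Equation of motion (constant flow): PIP = Vt/C + R·V̇ + PEEP.
PIP = 510/60.0 + 7.4×1.2833 + 5 = 8.5 + 9.496 + 5 = 22.996 cmH2O.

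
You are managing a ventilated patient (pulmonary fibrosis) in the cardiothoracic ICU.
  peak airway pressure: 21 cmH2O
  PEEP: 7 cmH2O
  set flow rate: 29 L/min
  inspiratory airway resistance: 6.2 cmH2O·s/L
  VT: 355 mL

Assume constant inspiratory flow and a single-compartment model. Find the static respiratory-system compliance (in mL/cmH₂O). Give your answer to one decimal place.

Flow: 29 L/min ÷ 60 = 0.4833 L/s.
Equation of motion (constant flow): PIP = Vt/C + R·V̇ + PEEP.
Vt/C = PIP − R·V̇ − PEEP = 21 − 6.2×0.4833 − 7 = 21 − 2.996 − 7 = 11.004 cmH2O.
C = Vt / 11.004 = 355 / 11.004 = 32.261 mL/cmH2O.

32.3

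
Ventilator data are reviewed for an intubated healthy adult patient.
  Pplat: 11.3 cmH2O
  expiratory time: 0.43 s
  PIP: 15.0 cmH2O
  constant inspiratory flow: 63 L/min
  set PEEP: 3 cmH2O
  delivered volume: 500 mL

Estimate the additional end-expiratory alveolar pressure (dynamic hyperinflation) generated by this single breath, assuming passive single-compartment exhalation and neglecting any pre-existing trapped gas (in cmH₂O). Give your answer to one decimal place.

Flow: 63 L/min ÷ 60 = 1.05 L/s.
R = (PIP − Pplat)/V̇ = (15.0 − 11.3) / 1.05 = 3.7/1.05 = 3.524 cmH2O·s/L.
C = Vt/(Pplat − PEEP) = 500.0 / (11.3 − 3) = 500.0/8.3 = 60.241 mL/cmH2O.
τ = R × C = 3.524 × 0.06024 L/cmH2O = 0.2123 s.
Fraction remaining = e^(−Te/τ) = e^(−0.43/0.2123) = 0.1319; trapped volume = 500.0 × 0.1319 = 65.95 mL.
Additional alveolar pressure from trapping ≈ V_trapped / C = 65.95 / 60.241 = 1.095 cmH2O.

1.1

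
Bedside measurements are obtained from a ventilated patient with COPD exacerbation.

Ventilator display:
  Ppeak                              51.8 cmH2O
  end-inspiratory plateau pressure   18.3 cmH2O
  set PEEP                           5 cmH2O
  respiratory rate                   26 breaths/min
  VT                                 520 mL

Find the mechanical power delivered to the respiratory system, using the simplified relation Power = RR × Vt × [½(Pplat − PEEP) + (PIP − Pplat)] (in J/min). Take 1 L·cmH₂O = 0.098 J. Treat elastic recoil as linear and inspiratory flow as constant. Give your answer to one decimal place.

Per-breath work = Vt × [½(Pplat−PEEP) + (PIP−Pplat)] = 0.520 × [0.5×13.3 + 33.5] = 0.520 × 40.15 = 20.878 L·cmH2O.
Power = 26 × 20.878 = 542.83 L·cmH2O/min.
× 0.098 J/(L·cmH2O) → 53.197 J/min.

53.2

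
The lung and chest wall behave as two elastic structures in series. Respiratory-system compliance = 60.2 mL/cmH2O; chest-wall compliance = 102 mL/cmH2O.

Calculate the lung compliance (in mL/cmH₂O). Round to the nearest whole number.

147

1/CL = 1/Crs − 1/Ccw.
1/CL = 1/60.2 − 1/102 = 0.006807.
CL = 146.91 mL/cmH2O.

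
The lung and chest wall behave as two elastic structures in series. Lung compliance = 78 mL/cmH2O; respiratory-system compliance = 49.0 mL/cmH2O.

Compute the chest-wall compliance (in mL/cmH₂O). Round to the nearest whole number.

1/Ccw = 1/Crs − 1/CL.
1/Ccw = 1/49.0 − 1/78 = 0.007588.
Ccw = 131.79 mL/cmH2O.

132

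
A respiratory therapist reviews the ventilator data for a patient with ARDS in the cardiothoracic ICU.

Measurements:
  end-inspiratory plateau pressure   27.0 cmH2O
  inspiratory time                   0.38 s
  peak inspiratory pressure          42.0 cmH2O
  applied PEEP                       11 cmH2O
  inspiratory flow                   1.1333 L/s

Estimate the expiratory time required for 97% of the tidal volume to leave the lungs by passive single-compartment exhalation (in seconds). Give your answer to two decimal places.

Vt = flow × Ti = 1.1333 L/s × 0.38 s × 1000 mL/L = 430.65 mL.
R = (PIP − Pplat)/V̇ = (42.0 − 27.0) / 1.1333 = 15.0/1.1333 = 13.236 cmH2O·s/L.
C = Vt/(Pplat − PEEP) = 430.65 / (27.0 − 11) = 430.65/16.0 = 26.916 mL/cmH2O.
τ = R × C = 13.236 × 0.02692 L/cmH2O = 0.3563 s.
t = −τ·ln(1 − 0.97) = −0.3563·ln(0.03) = 1.249 s.

1.25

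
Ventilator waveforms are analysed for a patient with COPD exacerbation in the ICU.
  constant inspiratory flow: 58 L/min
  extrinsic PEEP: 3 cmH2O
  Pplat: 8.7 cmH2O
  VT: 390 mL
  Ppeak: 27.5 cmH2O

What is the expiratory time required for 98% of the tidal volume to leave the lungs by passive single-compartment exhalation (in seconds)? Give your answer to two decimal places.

Flow: 58 L/min ÷ 60 = 0.9667 L/s.
R = (PIP − Pplat)/V̇ = (27.5 − 8.7) / 0.9667 = 18.8/0.9667 = 19.448 cmH2O·s/L.
C = Vt/(Pplat − PEEP) = 390.0 / (8.7 − 3) = 390.0/5.7 = 68.421 mL/cmH2O.
τ = R × C = 19.448 × 0.06842 L/cmH2O = 1.331 s.
t = −τ·ln(1 − 0.98) = −1.331·ln(0.02) = 5.207 s.

5.21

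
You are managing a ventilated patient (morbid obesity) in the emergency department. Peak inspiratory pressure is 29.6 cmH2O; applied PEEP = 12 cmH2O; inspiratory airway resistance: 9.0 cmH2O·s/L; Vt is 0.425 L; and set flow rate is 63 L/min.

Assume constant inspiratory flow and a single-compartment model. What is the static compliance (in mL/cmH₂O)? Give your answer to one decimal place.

52.1

Flow: 63 L/min ÷ 60 = 1.05 L/s.
Equation of motion (constant flow): PIP = Vt/C + R·V̇ + PEEP.
Vt/C = PIP − R·V̇ − PEEP = 29.6 − 9.0×1.05 − 12 = 29.6 − 9.45 − 12 = 8.15 cmH2O.
C = Vt / 8.15 = 425 / 8.15 = 52.147 mL/cmH2O.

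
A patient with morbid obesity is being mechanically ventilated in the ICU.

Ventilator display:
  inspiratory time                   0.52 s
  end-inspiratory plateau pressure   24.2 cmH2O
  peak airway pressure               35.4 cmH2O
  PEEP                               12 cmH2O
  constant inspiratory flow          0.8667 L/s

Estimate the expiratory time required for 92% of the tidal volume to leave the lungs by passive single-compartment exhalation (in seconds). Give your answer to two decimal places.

Vt = flow × Ti = 0.8667 L/s × 0.52 s × 1000 mL/L = 450.68 mL.
R = (PIP − Pplat)/V̇ = (35.4 − 24.2) / 0.8667 = 11.2/0.8667 = 12.923 cmH2O·s/L.
C = Vt/(Pplat − PEEP) = 450.68 / (24.2 − 12) = 450.68/12.2 = 36.941 mL/cmH2O.
τ = R × C = 12.923 × 0.03694 L/cmH2O = 0.4774 s.
t = −τ·ln(1 − 0.92) = −0.4774·ln(0.08) = 1.206 s.

1.21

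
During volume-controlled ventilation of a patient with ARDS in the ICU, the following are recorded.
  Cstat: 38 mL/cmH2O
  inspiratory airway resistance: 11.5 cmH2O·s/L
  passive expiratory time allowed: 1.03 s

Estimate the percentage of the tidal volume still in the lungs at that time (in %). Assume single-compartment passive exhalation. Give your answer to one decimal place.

9.5

τ = R × C = 11.5 × 38 mL/cmH2O = 11.5 × 0.038 L/cmH2O = 0.437 s.
Passive exhalation: V(t)/V₀ = e^(−t/τ) = e^(−1.03/0.437) = 0.09471.
Fraction remaining = 0.09471 → 9.471%.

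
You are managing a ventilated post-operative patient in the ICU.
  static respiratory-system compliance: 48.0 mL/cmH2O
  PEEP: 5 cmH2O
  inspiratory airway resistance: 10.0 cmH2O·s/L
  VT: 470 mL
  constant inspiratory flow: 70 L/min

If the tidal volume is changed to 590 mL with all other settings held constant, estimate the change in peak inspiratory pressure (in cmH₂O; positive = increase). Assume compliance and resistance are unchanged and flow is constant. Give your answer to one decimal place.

2.5

PIP = Vt/C + R·V̇ + PEEP (constant-flow equation of motion).
Only the elastic term changes: ΔPIP = ΔVt / C = (590 − 470) / 48.0 = 2.5 cmH2O.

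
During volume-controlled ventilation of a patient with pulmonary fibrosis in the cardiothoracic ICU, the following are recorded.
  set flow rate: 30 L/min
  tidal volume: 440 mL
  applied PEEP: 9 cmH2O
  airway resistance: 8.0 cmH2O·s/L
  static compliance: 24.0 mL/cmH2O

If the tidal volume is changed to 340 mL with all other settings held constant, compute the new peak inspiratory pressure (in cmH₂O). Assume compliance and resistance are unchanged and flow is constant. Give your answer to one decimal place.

27.2

Flow: 30 L/min ÷ 60 = 0.5 L/s.
PIP = Vt/C + R·V̇ + PEEP (constant-flow equation of motion).
Only the elastic term changes: ΔPIP = ΔVt / C = (340 − 440) / 24.0 = -4.167 cmH2O.
Original PIP = 440/24.0 + 8.0×0.5 + 9 = 31.333 cmH2O; new PIP = 31.333 + (-4.167) = 27.166 cmH2O.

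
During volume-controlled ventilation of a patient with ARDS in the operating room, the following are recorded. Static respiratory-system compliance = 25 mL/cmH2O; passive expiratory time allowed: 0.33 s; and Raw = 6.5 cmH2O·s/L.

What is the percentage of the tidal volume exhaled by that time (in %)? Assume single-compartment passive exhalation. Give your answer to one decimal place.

86.9

τ = R × C = 6.5 × 25 mL/cmH2O = 6.5 × 0.025 L/cmH2O = 0.1625 s.
Passive exhalation: V(t)/V₀ = e^(−t/τ) = e^(−0.33/0.1625) = 0.1312.
Fraction exhaled = 1 − 0.1312 = 0.8688 → 86.88%.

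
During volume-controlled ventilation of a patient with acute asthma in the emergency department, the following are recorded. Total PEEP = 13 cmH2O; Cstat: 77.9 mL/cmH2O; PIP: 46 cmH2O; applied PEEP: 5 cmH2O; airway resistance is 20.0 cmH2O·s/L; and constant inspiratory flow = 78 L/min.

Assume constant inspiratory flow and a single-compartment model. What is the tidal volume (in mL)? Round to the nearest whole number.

Flow: 78 L/min ÷ 60 = 1.3 L/s.
Total PEEP = 13 cmH2O (set 5 + intrinsic 8); this is the baseline alveolar pressure.
Equation of motion (constant flow): PIP = Vt/C + R·V̇ + PEEP.
Vt/C = PIP − R·V̇ − PEEP = 46 − 26.0 − 13 = 7.0 cmH2O.
Vt = C × 7.0 = 77.9 × 7.0 = 545.3 mL.

545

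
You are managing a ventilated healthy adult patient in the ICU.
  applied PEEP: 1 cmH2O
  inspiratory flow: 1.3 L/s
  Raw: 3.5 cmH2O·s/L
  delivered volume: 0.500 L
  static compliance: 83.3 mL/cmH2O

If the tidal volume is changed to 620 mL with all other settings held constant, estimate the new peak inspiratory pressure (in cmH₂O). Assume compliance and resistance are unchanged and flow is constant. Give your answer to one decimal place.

PIP = Vt/C + R·V̇ + PEEP (constant-flow equation of motion).
Only the elastic term changes: ΔPIP = ΔVt / C = (620 − 500) / 83.3 = 1.441 cmH2O.
Original PIP = 500/83.3 + 3.5×1.3 + 1 = 11.552 cmH2O; new PIP = 11.552 + (1.441) = 12.993 cmH2O.

13.0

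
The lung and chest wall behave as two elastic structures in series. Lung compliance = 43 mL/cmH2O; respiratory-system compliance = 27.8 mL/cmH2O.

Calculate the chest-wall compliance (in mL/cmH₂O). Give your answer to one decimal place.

1/Ccw = 1/Crs − 1/CL.
1/Ccw = 1/27.8 − 1/43 = 0.01272.
Ccw = 78.616 mL/cmH2O.

78.6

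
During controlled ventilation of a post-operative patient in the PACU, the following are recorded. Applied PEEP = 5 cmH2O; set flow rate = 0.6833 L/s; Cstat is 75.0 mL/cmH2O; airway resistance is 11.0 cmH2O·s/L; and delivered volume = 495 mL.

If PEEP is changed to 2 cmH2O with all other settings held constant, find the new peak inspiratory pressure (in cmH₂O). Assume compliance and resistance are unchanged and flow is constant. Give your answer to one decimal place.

PIP = Vt/C + R·V̇ + PEEP (constant-flow equation of motion).
Only the baseline term changes: ΔPIP = ΔPEEP = 2 − 5 = -3.0 cmH2O.
Original PIP = 495/75.0 + 11.0×0.6833 + 5 = 19.116 cmH2O; new PIP = 19.116 + (-3.0) = 16.116 cmH2O.

16.1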